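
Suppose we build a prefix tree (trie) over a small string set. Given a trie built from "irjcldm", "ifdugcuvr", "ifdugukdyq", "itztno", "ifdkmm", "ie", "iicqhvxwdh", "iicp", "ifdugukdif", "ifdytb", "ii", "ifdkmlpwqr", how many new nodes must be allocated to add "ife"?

"if" is already a path in the trie; the remaining "e" must be added.
Each of the 1 remaining characters creates one node.

1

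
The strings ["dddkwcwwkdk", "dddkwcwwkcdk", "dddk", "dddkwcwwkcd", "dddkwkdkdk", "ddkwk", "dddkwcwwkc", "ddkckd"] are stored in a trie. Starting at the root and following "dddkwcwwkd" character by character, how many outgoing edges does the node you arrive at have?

1

Walk "dddkwcwwkd" from the root, arriving at one node.
Distinct next characters after "dddkwcwwkd": k.
That node has 1 child edge.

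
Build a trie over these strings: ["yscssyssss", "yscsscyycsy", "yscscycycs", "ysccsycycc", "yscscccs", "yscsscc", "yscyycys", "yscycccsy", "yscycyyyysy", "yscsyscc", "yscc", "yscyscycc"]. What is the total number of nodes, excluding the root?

58

Count nodes per top-level branch (shared prefixes stored once):
  'y'-branch (yscc, ysccsycycc, yscscccs, yscscycycs, yscsscc, yscsscyycsy, yscssyssss, yscsyscc, yscycccsy, yscycyyyysy, yscyscycc, yscyycys): 58 nodes
Sum: 58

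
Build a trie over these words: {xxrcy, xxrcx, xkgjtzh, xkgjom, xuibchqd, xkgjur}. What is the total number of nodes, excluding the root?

Insert word by word; a character creates a node only if that edge doesn't already exist:
  "xxrcy" → 5 new (x, x, r, c, y)
  "xxrcx" → prefix "xxrc" already present; 1 new (x)
  "xkgjtzh" → prefix "x" already present; 6 new (k, g, j, t, z, h)
  "xkgjom" → prefix "xkgj" already present; 2 new (o, m)
  "xuibchqd" → prefix "x" already present; 7 new (u, i, b, c, h, q, d)
  "xkgjur" → prefix "xkgj" already present; 2 new (u, r)
Total nodes = 5 + 1 + 6 + 2 + 7 + 2 = 23

23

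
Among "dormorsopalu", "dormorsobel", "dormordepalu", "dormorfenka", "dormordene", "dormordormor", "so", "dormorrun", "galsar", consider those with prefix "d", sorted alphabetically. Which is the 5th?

dormorrun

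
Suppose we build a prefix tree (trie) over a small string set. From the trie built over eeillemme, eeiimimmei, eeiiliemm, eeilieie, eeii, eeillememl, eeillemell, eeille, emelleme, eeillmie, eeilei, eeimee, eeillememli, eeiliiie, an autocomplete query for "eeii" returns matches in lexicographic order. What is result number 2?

Words with prefix "eeii", in lexicographic order: "eeii", "eeiiliemm", "eeiimimmei"
The 2nd is eeiiliemm.

eeiiliemm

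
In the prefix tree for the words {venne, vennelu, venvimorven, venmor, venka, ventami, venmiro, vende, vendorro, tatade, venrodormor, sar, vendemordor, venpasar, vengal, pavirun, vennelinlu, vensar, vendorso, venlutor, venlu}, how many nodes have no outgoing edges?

A leaf is a node with no children — equivalently, the end of a word that is not a proper prefix of any other stored word.
Those words: "pavirun", "sar", "tatade", "vendemordor", "vendorro", "vendorso", "vengal", "venka", "venlutor", "venmiro", "venmor", "vennelinlu", "vennelu", "venpasar", "venrodormor", "vensar", "ventami", "venvimorven"
Leaf count: 18

18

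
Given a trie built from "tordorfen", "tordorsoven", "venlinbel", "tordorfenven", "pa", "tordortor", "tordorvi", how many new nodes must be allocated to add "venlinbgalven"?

The longest prefix of "venlinbgalven" already in the trie is "venlinb" (length 7).
New nodes needed: |"venlinbgalven"| − 7 = 13 − 7 = 6.

6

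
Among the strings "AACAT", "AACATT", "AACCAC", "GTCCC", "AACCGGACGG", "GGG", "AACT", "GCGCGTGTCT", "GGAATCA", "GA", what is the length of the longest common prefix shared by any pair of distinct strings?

The deepest shared node is where two words last agree before diverging.
"AACAT" and "AACATT" agree on "AACAT" (5 characters) before diverging; nothing deeper is shared.
Longest shared-prefix length: 5

5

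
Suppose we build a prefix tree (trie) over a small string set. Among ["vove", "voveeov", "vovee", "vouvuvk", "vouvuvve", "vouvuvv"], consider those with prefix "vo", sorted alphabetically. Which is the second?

vouvuvv

DFS of the "vo" subtree visits, in order: "vouvuvk", "vouvuvv", "vouvuvve", "vove", "vovee", "voveeov"
The 2nd is vouvuvv.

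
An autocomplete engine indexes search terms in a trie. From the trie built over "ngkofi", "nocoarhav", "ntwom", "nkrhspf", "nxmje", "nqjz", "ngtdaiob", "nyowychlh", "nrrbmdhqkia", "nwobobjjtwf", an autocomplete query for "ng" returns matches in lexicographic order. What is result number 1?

Filter for "ng…" and sort: "ngkofi", "ngtdaiob"
The 1st is ngkofi.

ngkofi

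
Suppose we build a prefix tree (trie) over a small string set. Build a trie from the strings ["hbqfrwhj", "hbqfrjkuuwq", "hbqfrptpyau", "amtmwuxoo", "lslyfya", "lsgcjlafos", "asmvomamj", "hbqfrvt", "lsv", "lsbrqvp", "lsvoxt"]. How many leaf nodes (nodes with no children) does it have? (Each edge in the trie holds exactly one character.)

A leaf is a node with no children — equivalently, the end of a word that is not a proper prefix of any other stored word.
Those words: "amtmwuxoo", "asmvomamj", "hbqfrjkuuwq", "hbqfrptpyau", "hbqfrvt", "hbqfrwhj", "lsbrqvp", "lsgcjlafos", "lslyfya", "lsvoxt"
Leaf count: 10

10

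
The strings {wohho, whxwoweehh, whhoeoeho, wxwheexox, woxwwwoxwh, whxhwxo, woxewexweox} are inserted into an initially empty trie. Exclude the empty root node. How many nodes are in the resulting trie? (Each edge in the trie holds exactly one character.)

Trace insertions, counting only characters that open a new branch:
  "wohho" → 5 new (w, o, h, h, o)
  "whxwoweehh" → prefix "w" already present; 9 new (h, x, w, o, w, e, e, h, h)
  "whhoeoeho" → prefix "wh" already present; 7 new (h, o, e, o, e, h, o)
  "wxwheexox" → prefix "w" already present; 8 new (x, w, h, e, e, x, o, x)
  "woxwwwoxwh" → prefix "wo" already present; 8 new (x, w, w, w, o, x, w, h)
  "whxhwxo" → prefix "whx" already present; 4 new (h, w, x, o)
  "woxewexweox" → prefix "wox" already present; 8 new (e, w, e, x, w, e, o, x)
Total nodes = 5 + 9 + 7 + 8 + 8 + 4 + 8 = 49

49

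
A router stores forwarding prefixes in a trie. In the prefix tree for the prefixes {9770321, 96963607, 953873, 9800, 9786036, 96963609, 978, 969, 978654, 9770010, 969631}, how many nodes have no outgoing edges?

9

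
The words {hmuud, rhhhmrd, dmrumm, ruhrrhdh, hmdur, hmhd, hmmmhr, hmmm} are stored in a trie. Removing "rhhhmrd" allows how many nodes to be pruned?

6

A node on "rhhhmrd"'s path can go only if nothing else ends at it or branches off below it.
The suffix "hhhmrd" (6 nodes) is used only by "rhhhmrd"; the node for "r" still has the child "u", so pruning stops there.
Nodes removed: 6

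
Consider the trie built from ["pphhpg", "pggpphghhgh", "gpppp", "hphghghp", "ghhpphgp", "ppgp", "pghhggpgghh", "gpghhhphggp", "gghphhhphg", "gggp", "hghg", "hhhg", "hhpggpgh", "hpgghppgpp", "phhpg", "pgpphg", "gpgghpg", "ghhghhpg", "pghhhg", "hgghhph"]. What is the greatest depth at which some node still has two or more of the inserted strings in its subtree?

4

Equivalently: take the maximum, over all pairs, of their longest common prefix length.
e.g. "pghhggpgghh" and "pghhhg" share the prefix "pghh" of length 4; no pair shares a longer one.
Longest shared-prefix length: 4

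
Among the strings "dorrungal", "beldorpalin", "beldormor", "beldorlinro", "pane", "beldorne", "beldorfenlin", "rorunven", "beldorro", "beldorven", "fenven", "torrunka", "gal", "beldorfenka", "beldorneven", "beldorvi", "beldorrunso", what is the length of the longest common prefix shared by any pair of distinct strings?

9

The deepest shared node is where two words last agree before diverging.
e.g. "beldorfenka" and "beldorfenlin" share the prefix "beldorfen" of length 9; no pair shares a longer one.
Longest shared-prefix length: 9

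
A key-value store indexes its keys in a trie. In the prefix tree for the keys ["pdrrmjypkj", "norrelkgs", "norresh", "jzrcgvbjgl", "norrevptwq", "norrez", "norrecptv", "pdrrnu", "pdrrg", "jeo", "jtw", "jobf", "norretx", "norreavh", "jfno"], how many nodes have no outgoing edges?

Leaves are exactly the stored words that no other stored word extends.
Those words: "jeo", "jfno", "jobf", "jtw", "jzrcgvbjgl", "norreavh", "norrecptv", "norrelkgs", "norresh", "norretx", "norrevptwq", "norrez", "pdrrg", "pdrrmjypkj", "pdrrnu"
Leaf count: 15

15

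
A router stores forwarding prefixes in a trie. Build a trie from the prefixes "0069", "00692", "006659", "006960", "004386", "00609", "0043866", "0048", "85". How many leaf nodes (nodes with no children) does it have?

A leaf is a node with no children — equivalently, the end of a word that is not a proper prefix of any other stored word.
Those words: "0043866", "0048", "00609", "006659", "00692", "006960", "85"
Leaf count: 7

7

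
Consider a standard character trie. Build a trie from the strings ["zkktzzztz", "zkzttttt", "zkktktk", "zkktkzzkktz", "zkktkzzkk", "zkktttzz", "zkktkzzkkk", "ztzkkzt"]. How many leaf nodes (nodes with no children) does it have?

A leaf is a node with no children — equivalently, the end of a word that is not a proper prefix of any other stored word.
Those words: "zkktktk", "zkktkzzkkk", "zkktkzzkktz", "zkktttzz", "zkktzzztz", "zkzttttt", "ztzkkzt"
Leaf count: 7

7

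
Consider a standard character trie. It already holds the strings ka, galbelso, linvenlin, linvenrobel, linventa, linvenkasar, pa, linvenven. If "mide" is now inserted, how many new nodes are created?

Nothing in the trie begins with "m"; the whole of "mide" is new.
4 − 0 = 4 new nodes.

4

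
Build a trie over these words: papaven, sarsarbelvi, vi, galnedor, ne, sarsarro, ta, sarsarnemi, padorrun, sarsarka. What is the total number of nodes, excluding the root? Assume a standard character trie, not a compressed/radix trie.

Trace insertions, counting only characters that open a new branch:
  "papaven" → 7 new (p, a, p, a, v, e, n)
  "sarsarbelvi" → 11 new (s, a, r, s, a, r, b, e, l, v, i)
  "vi" → 2 new (v, i)
  "galnedor" → 8 new (g, a, l, n, e, d, o, r)
  "ne" → 2 new (n, e)
  "sarsarro" → prefix "sarsar" already present; 2 new (r, o)
  "ta" → 2 new (t, a)
  "sarsarnemi" → prefix "sarsar" already present; 4 new (n, e, m, i)
  "padorrun" → prefix "pa" already present; 6 new (d, o, r, r, u, n)
  "sarsarka" → prefix "sarsar" already present; 2 new (k, a)
Total nodes = 7 + 11 + 2 + 8 + 2 + 2 + 2 + 4 + 6 + 2 = 46

46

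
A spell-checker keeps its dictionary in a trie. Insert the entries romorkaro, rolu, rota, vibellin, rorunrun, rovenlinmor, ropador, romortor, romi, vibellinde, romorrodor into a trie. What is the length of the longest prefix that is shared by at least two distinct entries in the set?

8

Look for the deepest trie node that still has at least two words in its subtree.
"vibellin" and "vibellinde" agree on "vibellin" (8 characters) before diverging; nothing deeper is shared.
Longest shared-prefix length: 8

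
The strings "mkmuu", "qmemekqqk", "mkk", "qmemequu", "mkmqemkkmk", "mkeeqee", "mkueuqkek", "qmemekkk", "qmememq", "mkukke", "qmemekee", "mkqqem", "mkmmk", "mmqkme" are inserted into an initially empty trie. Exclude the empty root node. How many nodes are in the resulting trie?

57

For each word, the new-node count is its length minus the longest prefix already in the trie:
  "mkmuu" → 5 new (m, k, m, u, u)
  "qmemekqqk" → 9 new (q, m, e, m, e, k, q, q, k)
  "mkk" → prefix "mk" already present; 1 new (k)
  "qmemequu" → prefix "qmeme" already present; 3 new (q, u, u)
  "mkmqemkkmk" → prefix "mkm" already present; 7 new (q, e, m, k, k, m, k)
  "mkeeqee" → prefix "mk" already present; 5 new (e, e, q, e, e)
  "mkueuqkek" → prefix "mk" already present; 7 new (u, e, u, q, k, e, k)
  "qmemekkk" → prefix "qmemek" already present; 2 new (k, k)
  "qmememq" → prefix "qmeme" already present; 2 new (m, q)
  "mkukke" → prefix "mku" already present; 3 new (k, k, e)
  "qmemekee" → prefix "qmemek" already present; 2 new (e, e)
  "mkqqem" → prefix "mk" already present; 4 new (q, q, e, m)
  "mkmmk" → prefix "mkm" already present; 2 new (m, k)
  "mmqkme" → prefix "m" already present; 5 new (m, q, k, m, e)
Total nodes = 5 + 9 + 1 + 3 + 7 + 5 + 7 + 2 + 2 + 3 + 2 + 4 + 2 + 5 = 57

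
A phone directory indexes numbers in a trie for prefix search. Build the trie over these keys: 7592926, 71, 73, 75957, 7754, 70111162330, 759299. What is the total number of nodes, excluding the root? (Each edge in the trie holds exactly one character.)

Trie structure (* marks end of a word):
(root)
└─ 7
   ├─ 0
   │  └─ 1
   │     └─ 1
   │        └─ 1
   │           └─ 1
   │              └─ 6
   │                 └─ 2
   │                    └─ 3
   │                       └─ 3
   │                          └─ 0 *
   ├─ 1 *
   ├─ 3 *
   ├─ 5
   │  └─ 9
   │     ├─ 2
   │     │  └─ 9
   │     │     ├─ 2
   │     │     │  └─ 6 *
   │     │     └─ 9 *
   │     └─ 5
   │        └─ 7 *
   └─ 7
      └─ 5
         └─ 4 *
Counting every labelled node above: 25.

25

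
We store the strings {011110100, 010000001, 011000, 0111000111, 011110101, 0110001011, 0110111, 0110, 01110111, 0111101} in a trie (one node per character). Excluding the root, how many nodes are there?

36

Count nodes per top-level branch (shared prefixes stored once):
  '0'-branch (010000001, 0110, 011000, 0110001011, 0110111, 0111000111, 01110111, 0111101, 011110100, 011110101): 36 nodes
Sum: 36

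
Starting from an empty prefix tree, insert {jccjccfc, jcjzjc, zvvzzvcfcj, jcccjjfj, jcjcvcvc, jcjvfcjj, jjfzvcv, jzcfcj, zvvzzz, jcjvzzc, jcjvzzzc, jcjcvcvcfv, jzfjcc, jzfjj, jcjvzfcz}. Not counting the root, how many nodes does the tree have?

64

Trace insertions, counting only characters that open a new branch:
  "jccjccfc" → 8 new (j, c, c, j, c, c, f, c)
  "jcjzjc" → prefix "jc" already present; 4 new (j, z, j, c)
  "zvvzzvcfcj" → 10 new (z, v, v, z, z, v, c, f, c, j)
  "jcccjjfj" → prefix "jcc" already present; 5 new (c, j, j, f, j)
  "jcjcvcvc" → prefix "jcj" already present; 5 new (c, v, c, v, c)
  "jcjvfcjj" → prefix "jcj" already present; 5 new (v, f, c, j, j)
  "jjfzvcv" → prefix "j" already present; 6 new (j, f, z, v, c, v)
  "jzcfcj" → prefix "j" already present; 5 new (z, c, f, c, j)
  "zvvzzz" → prefix "zvvzz" already present; 1 new (z)
  "jcjvzzc" → prefix "jcjv" already present; 3 new (z, z, c)
  "jcjvzzzc" → prefix "jcjvzz" already present; 2 new (z, c)
  "jcjcvcvcfv" → prefix "jcjcvcvc" already present; 2 new (f, v)
  "jzfjcc" → prefix "jz" already present; 4 new (f, j, c, c)
  "jzfjj" → prefix "jzfj" already present; 1 new (j)
  "jcjvzfcz" → prefix "jcjvz" already present; 3 new (f, c, z)
Total nodes = 8 + 4 + 10 + 5 + 5 + 5 + 6 + 5 + 1 + 3 + 2 + 2 + 4 + 1 + 3 = 64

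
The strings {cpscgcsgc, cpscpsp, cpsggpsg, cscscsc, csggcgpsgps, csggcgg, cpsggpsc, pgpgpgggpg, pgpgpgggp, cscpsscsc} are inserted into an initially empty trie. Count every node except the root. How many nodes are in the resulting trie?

For each word, the new-node count is its length minus the longest prefix already in the trie:
  "cpscgcsgc" → 9 new (c, p, s, c, g, c, s, g, c)
  "cpscpsp" → prefix "cpsc" already present; 3 new (p, s, p)
  "cpsggpsg" → prefix "cps" already present; 5 new (g, g, p, s, g)
  "cscscsc" → prefix "c" already present; 6 new (s, c, s, c, s, c)
  "csggcgpsgps" → prefix "cs" already present; 9 new (g, g, c, g, p, s, g, p, s)
  "csggcgg" → prefix "csggcg" already present; 1 new (g)
  "cpsggpsc" → prefix "cpsggps" already present; 1 new (c)
  "pgpgpgggpg" → 10 new (p, g, p, g, p, g, g, g, p, g)
  "pgpgpgggp" → prefix "pgpgpgggp" already present; 0 new (none)
  "cscpsscsc" → prefix "csc" already present; 6 new (p, s, s, c, s, c)
Total nodes = 9 + 3 + 5 + 6 + 9 + 1 + 1 + 10 + 0 + 6 = 50

50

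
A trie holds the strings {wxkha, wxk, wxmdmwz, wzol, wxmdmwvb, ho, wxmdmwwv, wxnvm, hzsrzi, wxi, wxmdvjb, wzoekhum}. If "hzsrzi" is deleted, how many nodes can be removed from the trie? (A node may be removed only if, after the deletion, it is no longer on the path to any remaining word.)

5

Walk "hzsrzi" from the leaf back toward the root, removing each node that no remaining word uses.
The suffix "zsrzi" (5 nodes) is used only by "hzsrzi"; the node for "h" still has the child "o", so pruning stops there.
Nodes removed: 5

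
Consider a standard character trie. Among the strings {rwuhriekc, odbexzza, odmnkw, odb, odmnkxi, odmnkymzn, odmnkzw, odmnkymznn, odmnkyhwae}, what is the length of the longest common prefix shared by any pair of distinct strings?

Equivalently: take the maximum, over all pairs, of their longest common prefix length.
"odmnkymzn" and "odmnkymznn" agree on "odmnkymzn" (9 characters) before diverging; nothing deeper is shared.
Longest shared-prefix length: 9

9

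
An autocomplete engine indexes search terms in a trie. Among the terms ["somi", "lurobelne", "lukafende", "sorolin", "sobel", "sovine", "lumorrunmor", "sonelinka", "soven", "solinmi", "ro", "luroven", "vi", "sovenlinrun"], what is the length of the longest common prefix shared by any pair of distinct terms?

Equivalently: take the maximum, over all pairs, of their longest common prefix length.
e.g. "soven" and "sovenlinrun" share the prefix "soven" of length 5; no pair shares a longer one.
Longest shared-prefix length: 5

5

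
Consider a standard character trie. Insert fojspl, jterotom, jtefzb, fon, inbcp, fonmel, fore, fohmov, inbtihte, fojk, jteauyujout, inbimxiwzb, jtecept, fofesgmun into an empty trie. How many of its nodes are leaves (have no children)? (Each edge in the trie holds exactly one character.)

A leaf is a node with no children — equivalently, the end of a word that is not a proper prefix of any other stored word.
Those words: "fofesgmun", "fohmov", "fojk", "fojspl", "fonmel", "fore", "inbcp", "inbimxiwzb", "inbtihte", "jteauyujout", "jtecept", "jtefzb", "jterotom"
Leaf count: 13

13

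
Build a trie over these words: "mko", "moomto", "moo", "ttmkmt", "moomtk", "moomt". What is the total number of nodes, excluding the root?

15

Trace insertions, counting only characters that open a new branch:
  "mko" → 3 new (m, k, o)
  "moomto" → prefix "m" already present; 5 new (o, o, m, t, o)
  "moo" → prefix "moo" already present; 0 new (none)
  "ttmkmt" → 6 new (t, t, m, k, m, t)
  "moomtk" → prefix "moomt" already present; 1 new (k)
  "moomt" → prefix "moomt" already present; 0 new (none)
Total nodes = 3 + 5 + 0 + 6 + 1 + 0 = 15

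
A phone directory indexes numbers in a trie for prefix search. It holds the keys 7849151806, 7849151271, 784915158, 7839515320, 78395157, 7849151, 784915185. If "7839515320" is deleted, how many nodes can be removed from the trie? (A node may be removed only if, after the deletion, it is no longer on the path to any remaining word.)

3

A node on "7839515320"'s path can go only if nothing else ends at it or branches off below it.
The suffix "320" (3 nodes) is used only by "7839515320"; the node for "7839515" still has the child "7", so pruning stops there.
Nodes removed: 3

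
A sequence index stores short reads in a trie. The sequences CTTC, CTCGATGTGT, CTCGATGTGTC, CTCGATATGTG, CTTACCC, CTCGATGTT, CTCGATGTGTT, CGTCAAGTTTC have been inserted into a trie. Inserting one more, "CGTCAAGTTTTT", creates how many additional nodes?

2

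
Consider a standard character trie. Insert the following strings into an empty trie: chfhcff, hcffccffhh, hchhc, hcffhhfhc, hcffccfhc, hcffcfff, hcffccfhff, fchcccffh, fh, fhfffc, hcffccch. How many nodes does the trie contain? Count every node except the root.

48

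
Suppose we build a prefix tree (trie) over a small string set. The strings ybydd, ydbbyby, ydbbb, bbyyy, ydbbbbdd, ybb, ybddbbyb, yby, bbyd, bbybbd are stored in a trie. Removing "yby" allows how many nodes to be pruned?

Walk "yby" from the leaf back toward the root, removing each node that no remaining word uses.
Every node on "yby" is still needed (e.g. by "ybydd"), so nothing is freed.
Nodes removed: 0

0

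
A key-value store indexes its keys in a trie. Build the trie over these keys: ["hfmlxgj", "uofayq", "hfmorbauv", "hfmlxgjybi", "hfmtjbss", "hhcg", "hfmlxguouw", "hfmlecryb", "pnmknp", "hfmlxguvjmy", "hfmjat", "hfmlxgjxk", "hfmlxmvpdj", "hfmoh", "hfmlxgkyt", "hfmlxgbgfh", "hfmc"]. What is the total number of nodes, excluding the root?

For each word, the new-node count is its length minus the longest prefix already in the trie:
  "hfmlxgj" → 7 new (h, f, m, l, x, g, j)
  "uofayq" → 6 new (u, o, f, a, y, q)
  "hfmorbauv" → prefix "hfm" already present; 6 new (o, r, b, a, u, v)
  "hfmlxgjybi" → prefix "hfmlxgj" already present; 3 new (y, b, i)
  "hfmtjbss" → prefix "hfm" already present; 5 new (t, j, b, s, s)
  "hhcg" → prefix "h" already present; 3 new (h, c, g)
  "hfmlxguouw" → prefix "hfmlxg" already present; 4 new (u, o, u, w)
  "hfmlecryb" → prefix "hfml" already present; 5 new (e, c, r, y, b)
  "pnmknp" → 6 new (p, n, m, k, n, p)
  "hfmlxguvjmy" → prefix "hfmlxgu" already present; 4 new (v, j, m, y)
  "hfmjat" → prefix "hfm" already present; 3 new (j, a, t)
  "hfmlxgjxk" → prefix "hfmlxgj" already present; 2 new (x, k)
  "hfmlxmvpdj" → prefix "hfmlx" already present; 5 new (m, v, p, d, j)
  "hfmoh" → prefix "hfmo" already present; 1 new (h)
  "hfmlxgkyt" → prefix "hfmlxg" already present; 3 new (k, y, t)
  "hfmlxgbgfh" → prefix "hfmlxg" already present; 4 new (b, g, f, h)
  "hfmc" → prefix "hfm" already present; 1 new (c)
Total nodes = 7 + 6 + 6 + 3 + 5 + 3 + 4 + 5 + 6 + 4 + 3 + 2 + 5 + 1 + 3 + 4 + 1 = 68

68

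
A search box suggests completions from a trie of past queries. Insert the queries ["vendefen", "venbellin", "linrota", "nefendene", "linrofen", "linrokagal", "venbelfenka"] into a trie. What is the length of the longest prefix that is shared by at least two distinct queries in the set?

The deepest shared node is where two words last agree before diverging.
"venbelfenka" and "venbellin" agree on "venbel" (6 characters) before diverging; nothing deeper is shared.
Longest shared-prefix length: 6

6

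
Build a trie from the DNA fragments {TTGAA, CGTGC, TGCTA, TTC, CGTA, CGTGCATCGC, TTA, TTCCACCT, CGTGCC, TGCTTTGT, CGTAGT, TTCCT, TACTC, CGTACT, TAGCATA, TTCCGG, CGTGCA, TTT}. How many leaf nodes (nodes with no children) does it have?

Leaves are exactly the stored words that no other stored word extends.
Those words: "CGTACT", "CGTAGT", "CGTGCATCGC", "CGTGCC", "TACTC", "TAGCATA", "TGCTA", "TGCTTTGT", "TTA", "TTCCACCT", "TTCCGG", "TTCCT", "TTGAA", "TTT"
Leaf count: 14

14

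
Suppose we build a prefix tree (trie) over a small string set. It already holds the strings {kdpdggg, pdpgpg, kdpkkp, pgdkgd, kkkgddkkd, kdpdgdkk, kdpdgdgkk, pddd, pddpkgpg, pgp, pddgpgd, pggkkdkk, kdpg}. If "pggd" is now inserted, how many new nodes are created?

1

The longest prefix of "pggd" already in the trie is "pgg" (length 3).
Each of the 1 remaining characters creates one node.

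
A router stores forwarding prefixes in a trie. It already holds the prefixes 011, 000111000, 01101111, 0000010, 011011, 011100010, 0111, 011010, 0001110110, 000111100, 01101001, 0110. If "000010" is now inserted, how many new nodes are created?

2

Walking "000010" from the root, the first 4 characters ("0000") follow existing edges; "1" is the first miss.
So 6 − 4 = 2 new nodes.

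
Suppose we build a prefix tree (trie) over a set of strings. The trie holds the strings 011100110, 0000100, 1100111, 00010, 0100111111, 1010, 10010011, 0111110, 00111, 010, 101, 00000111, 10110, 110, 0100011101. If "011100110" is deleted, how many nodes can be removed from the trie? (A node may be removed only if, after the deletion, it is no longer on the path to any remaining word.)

5

A node on "011100110"'s path can go only if nothing else ends at it or branches off below it.
The suffix "00110" (5 nodes) is used only by "011100110"; the node for "0111" still has the child "1", so pruning stops there.
Nodes removed: 5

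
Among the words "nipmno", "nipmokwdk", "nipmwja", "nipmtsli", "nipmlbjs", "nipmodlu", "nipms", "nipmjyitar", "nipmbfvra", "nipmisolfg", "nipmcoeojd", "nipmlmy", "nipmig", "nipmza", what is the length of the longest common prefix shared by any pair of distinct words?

5

The deepest shared node is where two words last agree before diverging.
e.g. "nipmig" and "nipmisolfg" share the prefix "nipmi" of length 5; no pair shares a longer one.
Longest shared-prefix length: 5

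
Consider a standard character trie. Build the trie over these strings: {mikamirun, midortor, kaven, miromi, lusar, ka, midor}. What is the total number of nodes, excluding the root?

29

Count nodes per top-level branch (shared prefixes stored once):
  'k'-branch (ka, kaven): 5 nodes
  'l'-branch (lusar): 5 nodes
  'm'-branch (midor, midortor, mikamirun, miromi): 19 nodes
Sum: 29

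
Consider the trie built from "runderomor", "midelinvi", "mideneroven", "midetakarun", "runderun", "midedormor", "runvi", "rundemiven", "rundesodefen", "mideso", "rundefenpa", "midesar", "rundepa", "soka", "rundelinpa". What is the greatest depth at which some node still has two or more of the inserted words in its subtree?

Equivalently: take the maximum, over all pairs, of their longest common prefix length.
e.g. "runderomor" and "runderun" share the prefix "runder" of length 6; no pair shares a longer one.
Longest shared-prefix length: 6

6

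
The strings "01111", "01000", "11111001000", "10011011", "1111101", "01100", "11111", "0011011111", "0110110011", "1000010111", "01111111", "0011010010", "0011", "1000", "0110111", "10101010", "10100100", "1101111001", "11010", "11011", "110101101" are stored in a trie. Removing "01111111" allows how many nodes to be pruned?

3

After clearing the end-marker at "01111111", prune upward until reaching a node still needed by another word.
The suffix "111" (3 nodes) is used only by "01111111"; "01111" is itself a stored word, so pruning stops there.
Nodes removed: 3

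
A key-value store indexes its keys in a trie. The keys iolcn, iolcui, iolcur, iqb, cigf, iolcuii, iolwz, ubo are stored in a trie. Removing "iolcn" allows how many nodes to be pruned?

Walk "iolcn" from the leaf back toward the root, removing each node that no remaining word uses.
The suffix "n" (1 node) is used only by "iolcn"; the node for "iolc" still has the child "u", so pruning stops there.
Nodes removed: 1

1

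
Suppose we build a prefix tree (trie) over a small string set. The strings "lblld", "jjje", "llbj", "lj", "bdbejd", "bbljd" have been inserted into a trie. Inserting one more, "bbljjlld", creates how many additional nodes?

4

Walking "bbljjlld" from the root, the first 4 characters ("bblj") follow existing edges; "j" is the first miss.
Each of the 4 remaining characters creates one node.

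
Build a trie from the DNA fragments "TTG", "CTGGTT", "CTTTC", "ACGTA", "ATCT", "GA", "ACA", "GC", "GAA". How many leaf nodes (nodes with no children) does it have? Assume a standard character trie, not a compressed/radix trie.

A leaf is a node with no children — equivalently, the end of a word that is not a proper prefix of any other stored word.
Those words: "ACA", "ACGTA", "ATCT", "CTGGTT", "CTTTC", "GAA", "GC", "TTG"
Leaf count: 8

8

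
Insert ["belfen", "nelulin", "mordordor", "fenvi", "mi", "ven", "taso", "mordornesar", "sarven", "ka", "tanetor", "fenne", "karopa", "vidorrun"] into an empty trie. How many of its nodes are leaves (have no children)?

A leaf is a node with no children — equivalently, the end of a word that is not a proper prefix of any other stored word.
Those words: "belfen", "fenne", "fenvi", "karopa", "mi", "mordordor", "mordornesar", "nelulin", "sarven", "tanetor", "taso", "ven", "vidorrun"
Leaf count: 13

13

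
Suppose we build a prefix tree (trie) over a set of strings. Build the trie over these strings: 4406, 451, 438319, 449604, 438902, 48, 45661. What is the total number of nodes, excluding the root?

Trie structure (* marks end of a word):
(root)
└─ 4
   ├─ 3
   │  └─ 8
   │     ├─ 3
   │     │  └─ 1
   │     │     └─ 9 *
   │     └─ 9
   │        └─ 0
   │           └─ 2 *
   ├─ 4
   │  ├─ 0
   │  │  └─ 6 *
   │  └─ 9
   │     └─ 6
   │        └─ 0
   │           └─ 4 *
   ├─ 5
   │  ├─ 1 *
   │  └─ 6
   │     └─ 6
   │        └─ 1 *
   └─ 8 *
Counting every labelled node above: 22.

22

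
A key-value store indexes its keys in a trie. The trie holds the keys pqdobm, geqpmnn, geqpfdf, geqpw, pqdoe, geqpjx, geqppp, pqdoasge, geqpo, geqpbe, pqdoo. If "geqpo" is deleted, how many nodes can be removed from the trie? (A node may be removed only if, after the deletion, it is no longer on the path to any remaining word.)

After clearing the end-marker at "geqpo", prune upward until reaching a node still needed by another word.
The suffix "o" (1 node) is used only by "geqpo"; the node for "geqp" still has the child "m", so pruning stops there.
Nodes removed: 1

1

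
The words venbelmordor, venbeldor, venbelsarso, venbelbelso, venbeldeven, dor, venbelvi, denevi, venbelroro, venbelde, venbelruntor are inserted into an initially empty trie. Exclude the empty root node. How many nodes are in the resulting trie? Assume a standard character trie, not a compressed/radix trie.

48

For each word, the new-node count is its length minus the longest prefix already in the trie:
  "venbelmordor" → 12 new (v, e, n, b, e, l, m, o, r, d, o, r)
  "venbeldor" → prefix "venbel" already present; 3 new (d, o, r)
  "venbelsarso" → prefix "venbel" already present; 5 new (s, a, r, s, o)
  "venbelbelso" → prefix "venbel" already present; 5 new (b, e, l, s, o)
  "venbeldeven" → prefix "venbeld" already present; 4 new (e, v, e, n)
  "dor" → 3 new (d, o, r)
  "venbelvi" → prefix "venbel" already present; 2 new (v, i)
  "denevi" → prefix "d" already present; 5 new (e, n, e, v, i)
  "venbelroro" → prefix "venbel" already present; 4 new (r, o, r, o)
  "venbelde" → prefix "venbelde" already present; 0 new (none)
  "venbelruntor" → prefix "venbelr" already present; 5 new (u, n, t, o, r)
Total nodes = 12 + 3 + 5 + 5 + 4 + 3 + 2 + 5 + 4 + 0 + 5 = 48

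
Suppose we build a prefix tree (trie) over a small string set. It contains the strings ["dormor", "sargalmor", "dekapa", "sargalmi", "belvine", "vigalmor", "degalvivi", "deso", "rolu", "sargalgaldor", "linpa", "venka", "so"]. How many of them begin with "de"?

Traverse to the node for "de", then collect every word in that subtree.
Matches: "degalvivi", "dekapa", "deso"
Count: 3

3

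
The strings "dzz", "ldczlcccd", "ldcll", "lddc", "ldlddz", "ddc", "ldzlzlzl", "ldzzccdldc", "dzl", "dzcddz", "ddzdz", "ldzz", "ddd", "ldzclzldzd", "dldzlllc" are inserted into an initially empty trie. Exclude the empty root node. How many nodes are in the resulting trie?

58

For each word, the new-node count is its length minus the longest prefix already in the trie:
  "dzz" → 3 new (d, z, z)
  "ldczlcccd" → 9 new (l, d, c, z, l, c, c, c, d)
  "ldcll" → prefix "ldc" already present; 2 new (l, l)
  "lddc" → prefix "ld" already present; 2 new (d, c)
  "ldlddz" → prefix "ld" already present; 4 new (l, d, d, z)
  "ddc" → prefix "d" already present; 2 new (d, c)
  "ldzlzlzl" → prefix "ld" already present; 6 new (z, l, z, l, z, l)
  "ldzzccdldc" → prefix "ldz" already present; 7 new (z, c, c, d, l, d, c)
  "dzl" → prefix "dz" already present; 1 new (l)
  "dzcddz" → prefix "dz" already present; 4 new (c, d, d, z)
  "ddzdz" → prefix "dd" already present; 3 new (z, d, z)
  "ldzz" → prefix "ldzz" already present; 0 new (none)
  "ddd" → prefix "dd" already present; 1 new (d)
  "ldzclzldzd" → prefix "ldz" already present; 7 new (c, l, z, l, d, z, d)
  "dldzlllc" → prefix "d" already present; 7 new (l, d, z, l, l, l, c)
Total nodes = 3 + 9 + 2 + 2 + 4 + 2 + 6 + 7 + 1 + 4 + 3 + 0 + 1 + 7 + 7 = 58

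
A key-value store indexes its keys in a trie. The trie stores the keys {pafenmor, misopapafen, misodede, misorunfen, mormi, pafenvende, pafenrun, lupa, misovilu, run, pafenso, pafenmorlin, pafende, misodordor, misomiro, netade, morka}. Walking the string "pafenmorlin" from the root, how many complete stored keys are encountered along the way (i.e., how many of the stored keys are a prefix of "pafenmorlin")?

2

Check each prefix of "pafenmorlin" against the stored set — each match is an end-marker on the path.
Prefixes of the query that are stored words: "pafenmor", "pafenmorlin"
Count: 2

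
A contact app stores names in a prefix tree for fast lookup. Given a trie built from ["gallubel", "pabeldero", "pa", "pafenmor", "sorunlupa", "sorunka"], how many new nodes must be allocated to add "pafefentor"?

"pafe" is already a path in the trie; the remaining "fentor" must be added.
New nodes needed: |"pafefentor"| − 4 = 10 − 4 = 6.

6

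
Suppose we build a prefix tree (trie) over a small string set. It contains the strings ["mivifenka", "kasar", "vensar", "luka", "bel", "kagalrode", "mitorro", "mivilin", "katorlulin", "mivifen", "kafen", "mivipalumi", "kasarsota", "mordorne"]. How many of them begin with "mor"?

1

Walk to "mor"; the words in its subtree are exactly those with that prefix.
Matches: "mordorne"
Count: 1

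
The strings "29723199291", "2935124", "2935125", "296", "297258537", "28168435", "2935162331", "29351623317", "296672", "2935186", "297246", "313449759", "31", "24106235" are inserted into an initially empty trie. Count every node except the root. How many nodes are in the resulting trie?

59

For each word, the new-node count is its length minus the longest prefix already in the trie:
  "29723199291" → 11 new (2, 9, 7, 2, 3, 1, 9, 9, 2, 9, 1)
  "2935124" → prefix "29" already present; 5 new (3, 5, 1, 2, 4)
  "2935125" → prefix "293512" already present; 1 new (5)
  "296" → prefix "29" already present; 1 new (6)
  "297258537" → prefix "2972" already present; 5 new (5, 8, 5, 3, 7)
  "28168435" → prefix "2" already present; 7 new (8, 1, 6, 8, 4, 3, 5)
  "2935162331" → prefix "29351" already present; 5 new (6, 2, 3, 3, 1)
  "29351623317" → prefix "2935162331" already present; 1 new (7)
  "296672" → prefix "296" already present; 3 new (6, 7, 2)
  "2935186" → prefix "29351" already present; 2 new (8, 6)
  "297246" → prefix "2972" already present; 2 new (4, 6)
  "313449759" → 9 new (3, 1, 3, 4, 4, 9, 7, 5, 9)
  "31" → prefix "31" already present; 0 new (none)
  "24106235" → prefix "2" already present; 7 new (4, 1, 0, 6, 2, 3, 5)
Total nodes = 11 + 5 + 1 + 1 + 5 + 7 + 5 + 1 + 3 + 2 + 2 + 9 + 0 + 7 = 59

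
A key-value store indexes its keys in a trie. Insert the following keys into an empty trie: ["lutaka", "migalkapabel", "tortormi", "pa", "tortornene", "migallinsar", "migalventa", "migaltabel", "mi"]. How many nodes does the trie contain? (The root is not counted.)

For each word, the new-node count is its length minus the longest prefix already in the trie:
  "lutaka" → 6 new (l, u, t, a, k, a)
  "migalkapabel" → 12 new (m, i, g, a, l, k, a, p, a, b, e, l)
  "tortormi" → 8 new (t, o, r, t, o, r, m, i)
  "pa" → 2 new (p, a)
  "tortornene" → prefix "tortor" already present; 4 new (n, e, n, e)
  "migallinsar" → prefix "migal" already present; 6 new (l, i, n, s, a, r)
  "migalventa" → prefix "migal" already present; 5 new (v, e, n, t, a)
  "migaltabel" → prefix "migal" already present; 5 new (t, a, b, e, l)
  "mi" → prefix "mi" already present; 0 new (none)
Total nodes = 6 + 12 + 8 + 2 + 4 + 6 + 5 + 5 + 0 = 48

48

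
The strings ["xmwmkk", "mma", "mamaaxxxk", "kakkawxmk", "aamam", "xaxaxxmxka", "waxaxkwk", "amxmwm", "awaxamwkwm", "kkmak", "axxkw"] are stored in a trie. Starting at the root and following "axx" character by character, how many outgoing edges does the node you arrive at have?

The children of the "axx" node are the distinct next characters among strings starting with "axx".
Distinct next characters after "axx": k.
That node has 1 child edge.

1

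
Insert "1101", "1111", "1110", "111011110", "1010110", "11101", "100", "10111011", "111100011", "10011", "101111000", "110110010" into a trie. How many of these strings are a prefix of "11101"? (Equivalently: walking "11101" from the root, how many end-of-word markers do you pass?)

Traverse "11101" character by character; count nodes along the way that are marked as word ends.
Prefixes of the query that are stored words: "1110", "11101"
Count: 2

2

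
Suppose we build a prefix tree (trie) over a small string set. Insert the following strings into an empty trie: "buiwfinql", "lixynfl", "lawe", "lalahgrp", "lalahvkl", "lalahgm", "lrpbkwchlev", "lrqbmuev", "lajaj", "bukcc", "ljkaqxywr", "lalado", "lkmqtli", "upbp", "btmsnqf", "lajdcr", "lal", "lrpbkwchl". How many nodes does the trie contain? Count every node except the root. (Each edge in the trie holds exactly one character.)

80

Count nodes per top-level branch (shared prefixes stored once):
  'b'-branch (btmsnqf, buiwfinql, bukcc): 18 nodes
  'l'-branch (lajaj, lajdcr, lal, lalado, lalahgm, lalahgrp, lalahvkl, lawe, lixynfl, ljkaqxywr, lkmqtli, lrpbkwchl, lrpbkwchlev, lrqbmuev): 58 nodes
  'u'-branch (upbp): 4 nodes
Sum: 80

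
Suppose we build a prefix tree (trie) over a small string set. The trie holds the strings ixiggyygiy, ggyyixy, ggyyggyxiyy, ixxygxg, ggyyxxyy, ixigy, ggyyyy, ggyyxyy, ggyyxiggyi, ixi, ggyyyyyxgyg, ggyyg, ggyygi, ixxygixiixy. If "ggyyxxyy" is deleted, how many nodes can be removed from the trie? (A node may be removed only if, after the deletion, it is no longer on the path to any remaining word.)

3

A node on "ggyyxxyy"'s path can go only if nothing else ends at it or branches off below it.
The suffix "xyy" (3 nodes) is used only by "ggyyxxyy"; the node for "ggyyx" still has the child "y", so pruning stops there.
Nodes removed: 3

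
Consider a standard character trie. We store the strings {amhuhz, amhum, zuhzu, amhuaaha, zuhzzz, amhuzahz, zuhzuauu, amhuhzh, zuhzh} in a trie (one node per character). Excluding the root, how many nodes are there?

27

Count nodes per top-level branch (shared prefixes stored once):
  'a'-branch (amhuaaha, amhuhz, amhuhzh, amhum, amhuzahz): 16 nodes
  'z'-branch (zuhzh, zuhzu, zuhzuauu, zuhzzz): 11 nodes
Sum: 27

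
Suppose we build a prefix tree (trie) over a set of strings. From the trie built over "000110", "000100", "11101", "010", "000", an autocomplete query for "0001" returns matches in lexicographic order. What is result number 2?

Words with prefix "0001", in lexicographic order: "000100", "000110"
Position 2: 000110

000110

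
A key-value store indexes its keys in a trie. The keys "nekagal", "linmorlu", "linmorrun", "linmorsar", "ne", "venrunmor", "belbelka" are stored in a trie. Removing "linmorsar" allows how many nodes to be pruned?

After clearing the end-marker at "linmorsar", prune upward until reaching a node still needed by another word.
The suffix "sar" (3 nodes) is used only by "linmorsar"; the node for "linmor" still has the child "l", so pruning stops there.
Nodes removed: 3

3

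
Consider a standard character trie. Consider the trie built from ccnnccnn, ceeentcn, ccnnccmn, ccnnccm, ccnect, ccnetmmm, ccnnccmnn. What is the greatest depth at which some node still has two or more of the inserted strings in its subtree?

8

The deepest shared node is where two words last agree before diverging.
"ccnnccmn" and "ccnnccmnn" agree on "ccnnccmn" (8 characters) before diverging; nothing deeper is shared.
Longest shared-prefix length: 8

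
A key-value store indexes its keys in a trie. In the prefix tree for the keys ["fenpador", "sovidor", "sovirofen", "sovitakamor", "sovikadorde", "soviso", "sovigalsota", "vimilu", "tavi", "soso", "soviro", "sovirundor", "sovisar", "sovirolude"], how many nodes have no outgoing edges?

Leaves are exactly the stored words that no other stored word extends.
Those words: "fenpador", "soso", "sovidor", "sovigalsota", "sovikadorde", "sovirofen", "sovirolude", "sovirundor", "sovisar", "soviso", "sovitakamor", "tavi", "vimilu"
Leaf count: 13

13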